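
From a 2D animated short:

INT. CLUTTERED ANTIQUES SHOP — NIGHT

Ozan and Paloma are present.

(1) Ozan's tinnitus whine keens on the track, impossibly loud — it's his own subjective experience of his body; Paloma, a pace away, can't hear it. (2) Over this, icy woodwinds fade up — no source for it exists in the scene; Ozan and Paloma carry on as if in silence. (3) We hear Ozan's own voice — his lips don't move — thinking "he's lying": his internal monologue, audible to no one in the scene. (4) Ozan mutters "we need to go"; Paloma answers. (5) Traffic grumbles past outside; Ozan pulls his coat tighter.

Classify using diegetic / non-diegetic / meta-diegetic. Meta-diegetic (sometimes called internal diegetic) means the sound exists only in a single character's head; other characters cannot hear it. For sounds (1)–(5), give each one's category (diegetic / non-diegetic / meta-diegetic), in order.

meta-diegetic, non-diegetic, meta-diegetic, diegetic, diegetic

Sound (1): point-of-audition from inside Ozan's body; not a sound in the room, so meta-diegetic.
(2) is non-diegetic: it has no source in the story world and no character can hear it — it's underscore.
Sound (3): Ozan's thought-voice: a private mental sound no other character can hear, so meta-diegetic.
(4) is diegetic: spoken by a character present in the story world.
(5) it's the actual ambient sound of the location → diegetic.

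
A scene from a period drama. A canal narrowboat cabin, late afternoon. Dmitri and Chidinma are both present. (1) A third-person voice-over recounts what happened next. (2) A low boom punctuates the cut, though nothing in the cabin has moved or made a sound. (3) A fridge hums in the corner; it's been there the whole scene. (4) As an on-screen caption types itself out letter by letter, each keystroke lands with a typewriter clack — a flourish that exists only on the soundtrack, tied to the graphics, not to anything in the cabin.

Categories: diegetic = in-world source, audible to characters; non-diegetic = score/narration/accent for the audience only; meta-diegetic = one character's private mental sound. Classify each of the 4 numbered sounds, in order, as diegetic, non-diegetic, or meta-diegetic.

non-diegetic, non-diegetic, diegetic, non-diegetic

Sound (1): the narrator exists outside the story world, addressing only the audience, so non-diegetic.
(2) is non-diegetic: it's a sound-design accent with no in-world source; no one in the scene can hear it.
(3) it's the actual ambient sound of the location → diegetic.
(4) sound married to a title/caption — outside the diegesis by definition → non-diegetic.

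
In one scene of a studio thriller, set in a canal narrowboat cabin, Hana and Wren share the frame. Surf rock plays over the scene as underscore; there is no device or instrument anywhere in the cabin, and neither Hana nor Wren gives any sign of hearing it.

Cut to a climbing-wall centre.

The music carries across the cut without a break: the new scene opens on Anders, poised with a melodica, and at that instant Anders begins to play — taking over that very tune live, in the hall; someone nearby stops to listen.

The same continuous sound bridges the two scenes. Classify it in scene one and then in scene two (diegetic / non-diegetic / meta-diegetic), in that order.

non-diegetic, diegetic

Scene one: there's no in-world source anywhere and no character hears it — underscore for the audience only → non-diegetic.
Scene two: from the moment Anders starts playing, the tune is being performed on a melodica inside the story world and another character hears it → diegetic.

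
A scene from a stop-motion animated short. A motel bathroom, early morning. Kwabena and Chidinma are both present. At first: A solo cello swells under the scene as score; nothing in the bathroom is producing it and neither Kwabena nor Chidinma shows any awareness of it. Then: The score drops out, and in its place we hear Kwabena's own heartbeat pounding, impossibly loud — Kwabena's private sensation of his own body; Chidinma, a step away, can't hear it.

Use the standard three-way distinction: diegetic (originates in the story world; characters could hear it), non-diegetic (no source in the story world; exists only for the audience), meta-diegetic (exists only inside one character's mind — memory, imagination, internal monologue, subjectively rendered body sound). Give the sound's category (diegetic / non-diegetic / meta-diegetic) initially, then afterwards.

non-diegetic, meta-diegetic

Initially: underscore with no in-world source, inaudible to the characters → non-diegetic.
Afterwards: the body sound is Kwabena's subjective perception alone — Chidinma can't hear it → meta-diegetic.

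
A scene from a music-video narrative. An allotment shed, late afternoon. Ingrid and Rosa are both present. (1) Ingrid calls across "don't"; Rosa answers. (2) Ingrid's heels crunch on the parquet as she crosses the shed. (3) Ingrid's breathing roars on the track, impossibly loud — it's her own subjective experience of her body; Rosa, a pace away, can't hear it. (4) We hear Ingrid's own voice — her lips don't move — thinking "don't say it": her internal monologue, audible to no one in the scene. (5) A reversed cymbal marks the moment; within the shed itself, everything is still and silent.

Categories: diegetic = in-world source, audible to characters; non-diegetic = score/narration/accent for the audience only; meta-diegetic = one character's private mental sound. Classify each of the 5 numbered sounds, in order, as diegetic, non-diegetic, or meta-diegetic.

diegetic, diegetic, meta-diegetic, meta-diegetic, non-diegetic

(1) is diegetic: on-screen dialogue — Ingrid speaks and Rosa is there to hear.
Sound (2): Ingrid's footsteps are produced in the story world, so diegetic.
Sound (3): a subjective body sound — Ingrid's private perception, inaudible to Rosa, so meta-diegetic.
Sound (4): it's Ingrid's unspoken thought, heard only by the audience via her subjectivity, so meta-diegetic.
(5) it's a sound-design accent with no in-world source; no one in the scene can hear it → non-diegetic.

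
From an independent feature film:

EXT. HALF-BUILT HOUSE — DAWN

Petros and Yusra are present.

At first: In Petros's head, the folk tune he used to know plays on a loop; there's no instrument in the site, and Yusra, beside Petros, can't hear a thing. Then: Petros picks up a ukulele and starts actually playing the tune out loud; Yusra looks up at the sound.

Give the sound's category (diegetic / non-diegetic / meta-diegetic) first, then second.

meta-diegetic, diegetic

First: the tune exists only as Petros's private memory; Yusra can't hear it → meta-diegetic.
Second: Petros is now producing it live on a ukulele, in the room, and Yusra hears it → diegetic.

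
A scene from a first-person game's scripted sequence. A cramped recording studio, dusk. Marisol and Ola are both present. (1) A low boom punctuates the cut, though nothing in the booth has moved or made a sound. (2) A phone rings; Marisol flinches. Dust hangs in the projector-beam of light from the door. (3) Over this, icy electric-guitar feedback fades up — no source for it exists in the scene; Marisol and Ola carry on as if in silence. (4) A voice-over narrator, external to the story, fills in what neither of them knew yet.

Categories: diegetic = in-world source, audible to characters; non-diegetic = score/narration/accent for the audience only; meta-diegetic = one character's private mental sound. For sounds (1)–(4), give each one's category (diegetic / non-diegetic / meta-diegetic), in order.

non-diegetic, diegetic, non-diegetic, non-diegetic

Sound (1): nothing in the scene produces it; it's an accent added for the audience, so non-diegetic.
(2) the sound comes from a phone physically present in the location → diegetic.
(3) is non-diegetic: it has no source in the story world and no character can hear it — it's underscore.
(4) is non-diegetic: the narrator exists outside the story world, addressing only the audience.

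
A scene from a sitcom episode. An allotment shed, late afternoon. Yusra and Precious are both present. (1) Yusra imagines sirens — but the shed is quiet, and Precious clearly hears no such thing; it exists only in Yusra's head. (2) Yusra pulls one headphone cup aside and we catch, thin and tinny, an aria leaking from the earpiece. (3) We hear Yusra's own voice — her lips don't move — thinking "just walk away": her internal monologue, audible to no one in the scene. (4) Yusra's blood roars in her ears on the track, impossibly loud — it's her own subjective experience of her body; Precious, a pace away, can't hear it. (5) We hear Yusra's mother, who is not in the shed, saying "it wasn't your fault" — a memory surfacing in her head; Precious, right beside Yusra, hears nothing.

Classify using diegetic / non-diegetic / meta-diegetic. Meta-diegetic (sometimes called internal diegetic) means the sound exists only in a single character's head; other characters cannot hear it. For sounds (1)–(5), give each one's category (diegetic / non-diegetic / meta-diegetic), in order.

(1) subjective to Yusra: the shed is silent and Precious hears nothing → meta-diegetic.
(2) it's leaking from a physical pair of headphones in the scene → diegetic.
(3) Yusra's thought-voice: a private mental sound no other character can hear → meta-diegetic.
(4) a subjective body sound — Yusra's private perception, inaudible to Precious → meta-diegetic.
(5) it's Yusra's recollection rendered as sound; the other character can't hear it → meta-diegetic.

meta-diegetic, diegetic, meta-diegetic, meta-diegetic, meta-diegetic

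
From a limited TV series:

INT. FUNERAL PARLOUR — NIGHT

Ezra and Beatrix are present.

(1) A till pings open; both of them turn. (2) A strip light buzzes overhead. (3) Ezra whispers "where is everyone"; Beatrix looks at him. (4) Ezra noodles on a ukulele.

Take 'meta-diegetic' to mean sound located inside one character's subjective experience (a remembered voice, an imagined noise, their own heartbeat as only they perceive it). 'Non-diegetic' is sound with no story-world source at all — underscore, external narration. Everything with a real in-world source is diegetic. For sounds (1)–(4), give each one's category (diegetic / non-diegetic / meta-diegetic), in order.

(1) is diegetic: the sound comes from a till physically present in the location.
(2) it's the actual ambient sound of the location → diegetic.
(3) Ezra is a character speaking aloud in the scene → diegetic.
(4) Ezra is producing the music live, in the story world → diegetic.

diegetic, diegetic, diegetic, diegetic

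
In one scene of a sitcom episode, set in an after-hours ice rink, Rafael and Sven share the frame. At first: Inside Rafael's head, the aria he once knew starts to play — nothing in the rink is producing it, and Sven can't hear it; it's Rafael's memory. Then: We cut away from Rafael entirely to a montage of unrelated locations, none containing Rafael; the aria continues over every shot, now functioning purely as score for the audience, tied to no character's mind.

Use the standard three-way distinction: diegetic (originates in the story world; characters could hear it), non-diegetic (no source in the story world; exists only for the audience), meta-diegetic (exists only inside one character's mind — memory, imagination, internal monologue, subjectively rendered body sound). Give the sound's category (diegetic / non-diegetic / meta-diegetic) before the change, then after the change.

meta-diegetic, non-diegetic

Before the change: the music lives inside Rafael's mind alone; Sven can't hear it → meta-diegetic.
After the change: once it plays over shots Rafael isn't in, detached from any character's subjectivity, it's conventional underscore → non-diegetic.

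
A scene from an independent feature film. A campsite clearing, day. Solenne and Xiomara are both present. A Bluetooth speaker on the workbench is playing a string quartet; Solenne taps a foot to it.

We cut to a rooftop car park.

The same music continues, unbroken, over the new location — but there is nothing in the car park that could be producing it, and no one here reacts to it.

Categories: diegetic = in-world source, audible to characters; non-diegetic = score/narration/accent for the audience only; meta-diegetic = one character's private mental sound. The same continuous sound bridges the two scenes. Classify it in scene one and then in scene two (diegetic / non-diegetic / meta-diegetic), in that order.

Scene one: a Bluetooth speaker is an on-screen source and Solenne reacts to it → diegetic.
Scene two: there is no source in the car park and no one hears it — it's now underscore → non-diegetic.

diegetic, non-diegetic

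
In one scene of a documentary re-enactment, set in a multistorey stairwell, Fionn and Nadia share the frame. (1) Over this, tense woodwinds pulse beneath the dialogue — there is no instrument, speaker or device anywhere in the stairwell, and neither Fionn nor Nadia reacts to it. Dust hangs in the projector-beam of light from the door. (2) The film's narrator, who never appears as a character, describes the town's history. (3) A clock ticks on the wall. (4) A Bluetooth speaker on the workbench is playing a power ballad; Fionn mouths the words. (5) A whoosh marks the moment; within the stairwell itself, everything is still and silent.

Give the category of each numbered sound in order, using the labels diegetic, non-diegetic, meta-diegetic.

(1) is non-diegetic: score with no on-screen or off-screen source; it exists for the audience alone.
Sound (2): commentary laid over the scene from outside the fiction, so non-diegetic.
Sound (3): the sound comes from a clock physically present in the location, so diegetic.
(4) is diegetic: a Bluetooth speaker is a physical source in the scene and Fionn reacts to it.
(5) is non-diegetic: nothing in the scene produces it; it's an accent added for the audience.

non-diegetic, non-diegetic, diegetic, diegetic, non-diegetic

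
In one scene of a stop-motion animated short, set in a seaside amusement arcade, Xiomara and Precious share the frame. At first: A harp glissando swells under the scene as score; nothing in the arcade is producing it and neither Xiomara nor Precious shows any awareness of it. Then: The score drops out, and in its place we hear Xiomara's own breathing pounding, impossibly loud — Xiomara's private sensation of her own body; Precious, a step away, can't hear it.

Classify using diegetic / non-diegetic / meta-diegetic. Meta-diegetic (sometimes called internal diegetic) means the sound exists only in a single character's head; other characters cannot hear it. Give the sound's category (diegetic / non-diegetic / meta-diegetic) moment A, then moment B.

non-diegetic, meta-diegetic

Moment A: underscore with no in-world source, inaudible to the characters → non-diegetic.
Moment B: the body sound is Xiomara's subjective perception alone — Precious can't hear it → meta-diegetic.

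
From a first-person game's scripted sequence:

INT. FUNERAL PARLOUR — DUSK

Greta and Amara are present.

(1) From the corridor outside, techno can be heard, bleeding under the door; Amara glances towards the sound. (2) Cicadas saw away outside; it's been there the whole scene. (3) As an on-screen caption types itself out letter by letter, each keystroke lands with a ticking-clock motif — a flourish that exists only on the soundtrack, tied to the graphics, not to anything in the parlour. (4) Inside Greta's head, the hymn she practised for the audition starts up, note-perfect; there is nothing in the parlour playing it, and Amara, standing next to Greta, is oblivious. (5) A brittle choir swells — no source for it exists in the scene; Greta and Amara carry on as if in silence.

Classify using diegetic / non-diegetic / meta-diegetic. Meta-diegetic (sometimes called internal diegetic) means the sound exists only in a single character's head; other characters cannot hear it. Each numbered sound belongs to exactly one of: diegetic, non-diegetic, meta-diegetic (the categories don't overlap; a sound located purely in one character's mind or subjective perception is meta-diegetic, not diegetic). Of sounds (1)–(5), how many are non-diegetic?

2

(1) is diegetic: the music has an off-screen but real-world source and a character hears it.
Sound (2): cicadas is part of the location's real environment, so diegetic.
Sound (3): the caption isn't part of the story world, so neither is the sound tied to it, so non-diegetic.
(4) remembered music, private to Greta — Amara is oblivious because it isn't in the room → meta-diegetic.
Sound (5): it has no source in the story world and no character can hear it — it's underscore, so non-diegetic.
Non-diegetic: (3), (5) — that's 2.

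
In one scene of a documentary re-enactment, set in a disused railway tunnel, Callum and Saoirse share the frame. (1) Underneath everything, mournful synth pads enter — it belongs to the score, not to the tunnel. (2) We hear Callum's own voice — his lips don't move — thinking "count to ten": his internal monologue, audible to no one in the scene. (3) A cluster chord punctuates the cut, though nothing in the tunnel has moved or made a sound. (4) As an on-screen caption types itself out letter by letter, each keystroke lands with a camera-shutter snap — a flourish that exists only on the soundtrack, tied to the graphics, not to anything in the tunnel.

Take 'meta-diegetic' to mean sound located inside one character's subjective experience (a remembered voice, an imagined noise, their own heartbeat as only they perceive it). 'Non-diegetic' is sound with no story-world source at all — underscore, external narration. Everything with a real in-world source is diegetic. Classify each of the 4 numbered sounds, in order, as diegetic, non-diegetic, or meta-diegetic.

non-diegetic, meta-diegetic, non-diegetic, non-diegetic

(1) is non-diegetic: nothing in the tunnel produces it and the characters don't hear it — pure soundtrack.
Sound (2): internal monologue — inside Callum's mind, not spoken into the scene, so meta-diegetic.
(3) is non-diegetic: nothing in the scene produces it; it's an accent added for the audience.
(4) is non-diegetic: it accompanies on-screen graphics, not anything inside the story world.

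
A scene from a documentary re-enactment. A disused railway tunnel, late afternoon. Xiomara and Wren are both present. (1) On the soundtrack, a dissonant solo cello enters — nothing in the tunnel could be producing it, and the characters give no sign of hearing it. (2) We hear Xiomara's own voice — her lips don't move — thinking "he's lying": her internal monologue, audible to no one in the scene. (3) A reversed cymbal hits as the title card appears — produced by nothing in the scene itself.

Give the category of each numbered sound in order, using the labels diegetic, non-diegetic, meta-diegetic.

(1) is non-diegetic: nothing in the tunnel produces it and the characters don't hear it — pure soundtrack.
Sound (2): internal monologue — inside Xiomara's mind, not spoken into the scene, so meta-diegetic.
(3) is non-diegetic: it's a sound-design accent with no in-world source; no one in the scene can hear it.

non-diegetic, meta-diegetic, non-diegetic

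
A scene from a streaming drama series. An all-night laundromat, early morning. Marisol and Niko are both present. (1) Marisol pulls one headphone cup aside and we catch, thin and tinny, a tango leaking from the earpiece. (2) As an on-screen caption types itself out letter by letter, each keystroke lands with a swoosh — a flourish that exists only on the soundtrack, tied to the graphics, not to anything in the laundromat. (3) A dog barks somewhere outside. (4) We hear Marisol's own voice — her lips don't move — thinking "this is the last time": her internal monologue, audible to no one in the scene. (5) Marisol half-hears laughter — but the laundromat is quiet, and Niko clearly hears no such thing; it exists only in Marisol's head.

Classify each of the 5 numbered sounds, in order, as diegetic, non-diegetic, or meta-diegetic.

(1) the earpiece is a real device on Marisol's head — source music → diegetic.
(2) is non-diegetic: sound married to a title/caption — outside the diegesis by definition.
Sound (3): a dog is a real object/event in the scene's world, so diegetic.
(4) is meta-diegetic: it's Marisol's unspoken thought, heard only by the audience via her subjectivity.
(5) subjective to Marisol: the laundromat is silent and Niko hears nothing → meta-diegetic.

diegetic, non-diegetic, diegetic, meta-diegetic, meta-diegetic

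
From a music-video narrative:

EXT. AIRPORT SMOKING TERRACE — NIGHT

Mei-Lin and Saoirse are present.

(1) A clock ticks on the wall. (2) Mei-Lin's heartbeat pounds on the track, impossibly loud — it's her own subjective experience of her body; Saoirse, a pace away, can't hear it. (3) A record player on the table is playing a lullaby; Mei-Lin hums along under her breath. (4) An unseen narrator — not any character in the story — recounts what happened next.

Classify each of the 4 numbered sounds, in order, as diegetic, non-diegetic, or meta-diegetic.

(1) a clock is a real object/event in the scene's world → diegetic.
(2) point-of-audition from inside Mei-Lin's body; not a sound in the room → meta-diegetic.
(3) the music comes from an on-screen device that Mei-Lin responds to → diegetic.
(4) the narrator exists outside the story world, addressing only the audience → non-diegetic.

diegetic, meta-diegetic, diegetic, non-diegetic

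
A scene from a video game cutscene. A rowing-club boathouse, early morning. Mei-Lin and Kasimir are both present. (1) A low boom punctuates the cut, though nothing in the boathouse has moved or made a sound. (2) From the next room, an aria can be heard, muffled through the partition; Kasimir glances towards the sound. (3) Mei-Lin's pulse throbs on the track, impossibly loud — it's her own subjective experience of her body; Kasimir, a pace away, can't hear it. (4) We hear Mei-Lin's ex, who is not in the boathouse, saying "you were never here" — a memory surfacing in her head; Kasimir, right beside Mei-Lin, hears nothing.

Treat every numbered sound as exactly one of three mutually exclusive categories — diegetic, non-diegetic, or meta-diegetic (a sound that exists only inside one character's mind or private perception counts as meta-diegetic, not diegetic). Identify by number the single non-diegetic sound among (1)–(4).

1

(1) is non-diegetic: it's a sound-design accent with no in-world source; no one in the scene can hear it.
Sound (2): the music has an off-screen but real-world source and a character hears it, so diegetic.
(3) point-of-audition from inside Mei-Lin's body; not a sound in the room → meta-diegetic.
(4) a remembered line, private to Mei-Lin — not present in the room, not audible to Kasimir → meta-diegetic.
Only (1) is non-diegetic.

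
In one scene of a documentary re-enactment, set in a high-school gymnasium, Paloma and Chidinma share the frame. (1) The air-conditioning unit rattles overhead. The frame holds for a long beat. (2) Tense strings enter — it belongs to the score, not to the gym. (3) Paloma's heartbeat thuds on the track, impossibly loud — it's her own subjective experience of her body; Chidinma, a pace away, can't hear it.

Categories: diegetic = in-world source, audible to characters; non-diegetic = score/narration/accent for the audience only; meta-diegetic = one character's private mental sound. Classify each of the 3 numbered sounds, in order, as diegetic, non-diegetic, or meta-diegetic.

diegetic, non-diegetic, meta-diegetic

Sound (1): the air-conditioning unit is part of the location's real environment, so diegetic.
(2) score with no on-screen or off-screen source; it exists for the audience alone → non-diegetic.
(3) a subjective body sound — Paloma's private perception, inaudible to Chidinma → meta-diegetic.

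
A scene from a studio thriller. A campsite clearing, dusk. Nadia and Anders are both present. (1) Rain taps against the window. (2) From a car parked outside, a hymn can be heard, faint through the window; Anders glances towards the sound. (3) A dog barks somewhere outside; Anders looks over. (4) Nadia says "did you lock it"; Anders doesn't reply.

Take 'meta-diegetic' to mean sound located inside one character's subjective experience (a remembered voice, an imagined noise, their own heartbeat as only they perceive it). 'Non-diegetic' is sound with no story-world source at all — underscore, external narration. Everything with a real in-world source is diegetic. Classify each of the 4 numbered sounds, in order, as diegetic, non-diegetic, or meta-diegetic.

diegetic, diegetic, diegetic, diegetic

(1) is diegetic: it's the actual ambient sound of the location.
(2) it's coming from a car parked outside — a location within the story world — and Anders reacts → diegetic.
Sound (3): an in-world source (a dog); characters could hear it, so diegetic.
Sound (4): on-screen dialogue — Nadia speaks and Anders is there to hear, so diegetic.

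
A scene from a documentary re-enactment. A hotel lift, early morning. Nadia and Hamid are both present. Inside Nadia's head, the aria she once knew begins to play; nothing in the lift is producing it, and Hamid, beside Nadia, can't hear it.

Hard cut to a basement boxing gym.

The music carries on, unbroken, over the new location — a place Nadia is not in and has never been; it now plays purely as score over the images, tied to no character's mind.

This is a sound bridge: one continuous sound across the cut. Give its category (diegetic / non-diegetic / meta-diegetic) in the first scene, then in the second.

Scene one: the music exists only inside Nadia's mind; Hamid can't hear it → meta-diegetic.
Scene two: it's detached from Nadia entirely and plays over unrelated images with no in-world source — conventional underscore → non-diegetic.

meta-diegetic, non-diegetic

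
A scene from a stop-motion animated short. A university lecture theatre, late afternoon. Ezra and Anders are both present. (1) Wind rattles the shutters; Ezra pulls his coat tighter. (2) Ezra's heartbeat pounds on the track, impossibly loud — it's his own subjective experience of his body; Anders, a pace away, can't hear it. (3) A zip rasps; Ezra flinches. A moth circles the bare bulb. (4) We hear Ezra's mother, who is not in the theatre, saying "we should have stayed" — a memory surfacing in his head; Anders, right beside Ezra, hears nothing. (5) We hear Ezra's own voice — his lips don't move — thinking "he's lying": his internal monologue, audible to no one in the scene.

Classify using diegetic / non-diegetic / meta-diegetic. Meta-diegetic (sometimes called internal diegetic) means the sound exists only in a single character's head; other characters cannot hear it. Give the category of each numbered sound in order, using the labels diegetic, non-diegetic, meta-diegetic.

Sound (1): it's the actual ambient sound of the location, so diegetic.
(2) it's Ezra's internal bodily sensation rendered as sound; only Ezra 'hears' it → meta-diegetic.
(3) an in-world source (a zip); characters could hear it → diegetic.
(4) is meta-diegetic: the voice is a memory playing only inside Ezra's mind; Anders can't hear it.
Sound (5): Ezra's thought-voice: a private mental sound no other character can hear, so meta-diegetic.

diegetic, meta-diegetic, diegetic, meta-diegetic, meta-diegetic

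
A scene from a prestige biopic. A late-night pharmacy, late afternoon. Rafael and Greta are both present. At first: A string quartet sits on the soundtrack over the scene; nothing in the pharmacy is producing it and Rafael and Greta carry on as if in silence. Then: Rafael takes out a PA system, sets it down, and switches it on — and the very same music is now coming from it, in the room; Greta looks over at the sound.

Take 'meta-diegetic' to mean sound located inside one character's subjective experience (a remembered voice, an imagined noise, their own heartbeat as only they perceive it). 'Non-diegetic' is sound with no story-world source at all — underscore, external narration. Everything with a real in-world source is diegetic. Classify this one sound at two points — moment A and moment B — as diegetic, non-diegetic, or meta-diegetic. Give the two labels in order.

Moment A: no in-world source exists and no character can hear it — underscore → non-diegetic.
Moment B: a PA system is now a real source in the story world and the characters hear it → diegetic.

non-diegetic, diegetic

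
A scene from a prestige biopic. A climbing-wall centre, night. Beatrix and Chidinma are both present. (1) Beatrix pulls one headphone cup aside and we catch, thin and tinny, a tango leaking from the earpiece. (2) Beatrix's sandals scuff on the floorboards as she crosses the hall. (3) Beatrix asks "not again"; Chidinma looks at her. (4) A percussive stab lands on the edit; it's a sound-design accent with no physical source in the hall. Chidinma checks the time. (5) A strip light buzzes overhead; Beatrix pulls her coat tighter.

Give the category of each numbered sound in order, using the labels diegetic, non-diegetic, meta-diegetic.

diegetic, diegetic, diegetic, non-diegetic, diegetic

(1) the headphones are an on-screen source → diegetic.
(2) is diegetic: it's the physical sound of Beatrix moving in the space.
Sound (3): Beatrix is a character speaking aloud in the scene, so diegetic.
(4) it's a sound-design accent with no in-world source; no one in the scene can hear it → non-diegetic.
Sound (5): it's the actual ambient sound of the location, so diegetic.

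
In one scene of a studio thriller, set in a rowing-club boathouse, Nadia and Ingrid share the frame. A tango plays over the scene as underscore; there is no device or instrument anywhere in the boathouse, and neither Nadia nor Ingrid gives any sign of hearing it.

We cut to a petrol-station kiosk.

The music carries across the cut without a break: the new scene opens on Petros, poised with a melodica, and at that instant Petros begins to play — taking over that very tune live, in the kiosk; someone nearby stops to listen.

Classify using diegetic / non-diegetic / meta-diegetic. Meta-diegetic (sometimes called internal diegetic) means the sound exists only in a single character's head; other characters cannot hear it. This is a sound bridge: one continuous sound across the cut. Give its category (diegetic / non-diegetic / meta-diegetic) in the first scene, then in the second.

Scene one: there's no in-world source anywhere and no character hears it — underscore for the audience only → non-diegetic.
Scene two: from the moment Petros starts playing, the tune is being performed on a melodica inside the story world and another character hears it → diegetic.

non-diegetic, diegetic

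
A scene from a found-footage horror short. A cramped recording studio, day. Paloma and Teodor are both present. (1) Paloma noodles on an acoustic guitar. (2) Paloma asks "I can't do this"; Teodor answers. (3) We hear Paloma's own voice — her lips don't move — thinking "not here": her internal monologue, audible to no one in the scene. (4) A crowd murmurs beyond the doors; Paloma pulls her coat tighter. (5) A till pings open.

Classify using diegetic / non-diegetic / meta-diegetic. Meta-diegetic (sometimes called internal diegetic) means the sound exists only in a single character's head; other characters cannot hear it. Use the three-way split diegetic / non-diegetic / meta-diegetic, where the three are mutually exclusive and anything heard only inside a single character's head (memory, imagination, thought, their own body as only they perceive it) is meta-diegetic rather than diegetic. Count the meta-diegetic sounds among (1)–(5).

(1) is diegetic: a character is playing an acoustic guitar on screen.
(2) is diegetic: spoken by a character present in the story world.
(3) internal monologue — inside Paloma's mind, not spoken into the scene → meta-diegetic.
Sound (4): it's the actual ambient sound of the location, so diegetic.
(5) a till is a real object/event in the scene's world → diegetic.
So 1 of the 5 is meta-diegetic: (3).

1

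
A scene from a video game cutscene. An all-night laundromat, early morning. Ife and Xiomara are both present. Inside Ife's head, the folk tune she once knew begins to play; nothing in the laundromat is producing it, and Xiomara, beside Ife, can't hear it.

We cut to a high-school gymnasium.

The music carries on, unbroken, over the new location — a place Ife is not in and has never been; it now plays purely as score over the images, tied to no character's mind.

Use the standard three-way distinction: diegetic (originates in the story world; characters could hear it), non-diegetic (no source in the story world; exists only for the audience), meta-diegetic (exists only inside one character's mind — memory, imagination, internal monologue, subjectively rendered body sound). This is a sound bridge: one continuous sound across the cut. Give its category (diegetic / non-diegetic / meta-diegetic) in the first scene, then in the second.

meta-diegetic, non-diegetic

Scene one: the music exists only inside Ife's mind; Xiomara can't hear it → meta-diegetic.
Scene two: it's detached from Ife entirely and plays over unrelated images with no in-world source — conventional underscore → non-diegetic.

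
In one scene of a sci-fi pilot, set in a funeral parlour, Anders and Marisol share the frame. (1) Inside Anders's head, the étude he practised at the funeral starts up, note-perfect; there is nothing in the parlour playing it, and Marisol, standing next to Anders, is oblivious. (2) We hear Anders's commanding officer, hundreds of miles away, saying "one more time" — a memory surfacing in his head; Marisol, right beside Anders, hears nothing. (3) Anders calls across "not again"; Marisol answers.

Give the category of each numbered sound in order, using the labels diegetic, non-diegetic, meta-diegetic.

meta-diegetic, meta-diegetic, diegetic

Sound (1): remembered music, private to Anders — Marisol is oblivious because it isn't in the room, so meta-diegetic.
(2) a remembered line, private to Anders — not present in the room, not audible to Marisol → meta-diegetic.
(3) is diegetic: on-screen dialogue — Anders speaks and Marisol is there to hear.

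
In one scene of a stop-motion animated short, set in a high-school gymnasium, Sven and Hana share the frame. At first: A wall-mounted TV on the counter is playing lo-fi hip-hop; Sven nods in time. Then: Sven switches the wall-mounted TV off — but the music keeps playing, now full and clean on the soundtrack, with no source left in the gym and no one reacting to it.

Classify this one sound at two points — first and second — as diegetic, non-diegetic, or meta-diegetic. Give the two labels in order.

diegetic, non-diegetic

First: a wall-mounted TV is a real in-scene source and Sven reacts to it → diegetic.
Second: there is no longer any in-world source and no one can hear it — it has become underscore → non-diegetic.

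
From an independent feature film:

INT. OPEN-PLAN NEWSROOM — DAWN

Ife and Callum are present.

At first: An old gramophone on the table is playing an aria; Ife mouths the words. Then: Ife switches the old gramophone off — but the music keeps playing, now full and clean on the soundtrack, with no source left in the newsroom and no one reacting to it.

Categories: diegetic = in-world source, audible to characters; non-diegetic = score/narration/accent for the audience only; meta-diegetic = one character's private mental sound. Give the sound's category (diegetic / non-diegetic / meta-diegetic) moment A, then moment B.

diegetic, non-diegetic

Moment A: an old gramophone is a real in-scene source and Ife reacts to it → diegetic.
Moment B: there is no longer any in-world source and no one can hear it — it has become underscore → non-diegetic.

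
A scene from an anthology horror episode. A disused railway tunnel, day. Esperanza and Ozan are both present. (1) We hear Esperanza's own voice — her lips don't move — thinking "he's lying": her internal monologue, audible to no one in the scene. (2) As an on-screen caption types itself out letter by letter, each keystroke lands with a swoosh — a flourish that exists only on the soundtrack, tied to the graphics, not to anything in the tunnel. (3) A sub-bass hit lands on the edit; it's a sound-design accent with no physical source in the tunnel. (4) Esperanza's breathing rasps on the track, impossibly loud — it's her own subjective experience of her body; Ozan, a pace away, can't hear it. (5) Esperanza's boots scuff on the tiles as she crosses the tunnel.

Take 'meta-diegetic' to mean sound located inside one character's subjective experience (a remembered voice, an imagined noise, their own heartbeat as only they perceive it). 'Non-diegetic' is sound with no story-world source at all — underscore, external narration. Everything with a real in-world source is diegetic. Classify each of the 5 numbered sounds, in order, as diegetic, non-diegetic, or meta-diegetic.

meta-diegetic, non-diegetic, non-diegetic, meta-diegetic, diegetic

Sound (1): Esperanza's thought-voice: a private mental sound no other character can hear, so meta-diegetic.
(2) is non-diegetic: sound married to a title/caption — outside the diegesis by definition.
(3) an editorial stinger — it belongs to the cut, not the story world → non-diegetic.
Sound (4): a subjective body sound — Esperanza's private perception, inaudible to Ozan, so meta-diegetic.
Sound (5): a character's body making contact with the set — an in-world sound, so diegetic.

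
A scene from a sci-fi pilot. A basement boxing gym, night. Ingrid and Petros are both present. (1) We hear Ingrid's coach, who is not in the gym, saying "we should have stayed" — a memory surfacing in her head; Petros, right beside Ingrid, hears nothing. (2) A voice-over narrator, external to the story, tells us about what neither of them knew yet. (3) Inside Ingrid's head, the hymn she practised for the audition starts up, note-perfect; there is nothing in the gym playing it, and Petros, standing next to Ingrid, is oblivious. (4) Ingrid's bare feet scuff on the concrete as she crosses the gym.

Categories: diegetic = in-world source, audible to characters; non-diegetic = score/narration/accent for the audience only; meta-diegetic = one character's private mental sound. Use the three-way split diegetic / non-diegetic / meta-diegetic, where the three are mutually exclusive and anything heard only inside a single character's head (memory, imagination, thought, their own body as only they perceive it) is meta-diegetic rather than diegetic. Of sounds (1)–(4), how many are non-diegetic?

(1) it's Ingrid's recollection rendered as sound; the other character can't hear it → meta-diegetic.
(2) is non-diegetic: external voice-over — not a character, not heard by anyone in the scene.
(3) is meta-diegetic: remembered music, private to Ingrid — Petros is oblivious because it isn't in the room.
Sound (4): Ingrid's footsteps are produced in the story world, so diegetic.
So 1 of the 4 is non-diegetic: (2).

1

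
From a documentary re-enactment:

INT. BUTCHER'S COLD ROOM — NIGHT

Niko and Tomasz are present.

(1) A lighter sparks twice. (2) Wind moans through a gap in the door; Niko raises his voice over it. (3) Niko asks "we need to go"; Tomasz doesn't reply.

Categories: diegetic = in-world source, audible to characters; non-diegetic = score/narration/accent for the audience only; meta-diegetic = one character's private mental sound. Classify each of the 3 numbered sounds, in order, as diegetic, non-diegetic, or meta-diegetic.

diegetic, diegetic, diegetic

Sound (1): the sound comes from a lighter physically present in the location, so diegetic.
(2) ambient/room sound belonging to the story's physical space → diegetic.
(3) spoken by a character present in the story world → diegetic.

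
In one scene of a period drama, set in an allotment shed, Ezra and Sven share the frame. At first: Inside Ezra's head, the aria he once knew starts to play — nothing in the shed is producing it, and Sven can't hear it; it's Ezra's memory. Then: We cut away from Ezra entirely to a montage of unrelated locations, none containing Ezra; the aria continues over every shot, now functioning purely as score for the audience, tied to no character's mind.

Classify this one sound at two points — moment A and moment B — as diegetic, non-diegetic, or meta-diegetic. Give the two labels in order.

meta-diegetic, non-diegetic

Moment A: the music lives inside Ezra's mind alone; Sven can't hear it → meta-diegetic.
Moment B: once it plays over shots Ezra isn't in, detached from any character's subjectivity, it's conventional underscore → non-diegetic.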